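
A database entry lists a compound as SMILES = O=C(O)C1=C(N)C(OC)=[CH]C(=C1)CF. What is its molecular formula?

Walk through each heavy atom and fill implicit hydrogens from standard valence (C 4, N 3, O 2, S 2, halogen 1):
  atom 1: O, bond orders sum to 2 (valence 2) → 0 H
  atom 2: C, bond orders sum to 4 (valence 4) → 0 H
  atom 3: O, bond orders sum to 1 (valence 2) → 1 H
  atom 4: C, bond orders sum to 4 (valence 4) → 0 H
  atom 5: C, bond orders sum to 4 (valence 4) → 0 H
  atom 6: N, bond orders sum to 1 (valence 3) → 2 H
  atom 7: C, bond orders sum to 4 (valence 4) → 0 H
  atom 8: O, bond orders sum to 2 (valence 2) → 0 H
  atom 9: C, bond orders sum to 1 (valence 4) → 3 H
  atom 10: C with explicit H count 1
  atom 11: C, bond orders sum to 4 (valence 4) → 0 H
  atom 12: C, bond orders sum to 3 (valence 4) → 1 H
  atom 13: C, bond orders sum to 2 (valence 4) → 2 H
  atom 14: F (halogen, monovalent) → 0 H
Totals → C:9, H:10, F:1, N:1, O:3.
In Hill order: C9H10FNO3.

C9H10FNO3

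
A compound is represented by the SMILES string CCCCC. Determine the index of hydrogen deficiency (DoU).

0

Degree of unsaturation = (number of rings) + (number of π bonds).
Ring closures in the SMILES: 0.
π bonds: none → 0 DoU from unsaturation.
Total DoU = 0 + 0 = 0.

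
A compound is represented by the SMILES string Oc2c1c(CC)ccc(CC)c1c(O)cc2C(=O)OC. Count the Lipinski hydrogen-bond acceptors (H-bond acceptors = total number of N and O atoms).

N atoms: 0; O atoms: 4.
Lipinski HBA = 0 + 4 = 4.

4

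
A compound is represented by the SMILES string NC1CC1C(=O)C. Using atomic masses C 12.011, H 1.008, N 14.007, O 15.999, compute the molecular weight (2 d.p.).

First, the molecular formula is C5H9NO (counting implicit H from valence).
  C: 5 × 12.011 = 60.055
  H: 9 × 1.008 = 9.072
  N: 1 × 14.007 = 14.007
  O: 1 × 15.999 = 15.999
Sum: 5×12.011 + 9×1.008 + 1×14.007 + 1×15.999 = 99.133 → 99.13 g/mol.

99.13 g/mol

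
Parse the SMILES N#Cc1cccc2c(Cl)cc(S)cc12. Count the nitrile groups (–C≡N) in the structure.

1

The nitrile motif appears at heavy-atom position 2 in the SMILES.
Other groups present: 1 thiol.
Nitrile count: 1.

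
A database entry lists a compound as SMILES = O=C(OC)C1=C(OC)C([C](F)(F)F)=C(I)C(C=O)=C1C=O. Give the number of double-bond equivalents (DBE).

Molecular formula: C12H8F3IO5.
DoU = (2C + 2 + N − H − X) / 2, where X is the halogen count and O/S are ignored.
    = (2·12 + 2 + 0 − 8 − 4) / 2 = 14 / 2 = 7.

7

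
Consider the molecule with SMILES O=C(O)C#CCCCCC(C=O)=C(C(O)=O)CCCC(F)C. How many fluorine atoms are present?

Scan the SMILES for F atoms (remember two-letter symbols like Cl and Br are single atoms).
Fluorine count: 1.

1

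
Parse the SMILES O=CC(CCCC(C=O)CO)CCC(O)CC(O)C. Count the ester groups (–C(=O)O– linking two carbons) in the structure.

Scan the SMILES for the ester motif — none present.
Groups that are present: 2 aldehyde, 3 hydroxyl.

0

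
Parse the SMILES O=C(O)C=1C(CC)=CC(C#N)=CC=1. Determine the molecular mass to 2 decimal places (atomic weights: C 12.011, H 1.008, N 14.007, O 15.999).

First, the molecular formula is C10H9NO2 (counting implicit H from valence).
  C: 10 × 12.011 = 120.110
  H: 9 × 1.008 = 9.072
  N: 1 × 14.007 = 14.007
  O: 2 × 15.999 = 31.998
Sum: 10×12.011 + 9×1.008 + 1×14.007 + 2×15.999 = 175.187 → 175.19 g/mol.

175.19 g/mol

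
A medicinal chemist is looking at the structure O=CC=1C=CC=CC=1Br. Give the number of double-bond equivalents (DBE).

5

Degree of unsaturation = (number of rings) + (number of π bonds).
Ring closures in the SMILES: 1.
π bonds: 4 double bonds (each 1 DoU) → 4 DoU from unsaturation.
Total DoU = 1 + 4 = 5.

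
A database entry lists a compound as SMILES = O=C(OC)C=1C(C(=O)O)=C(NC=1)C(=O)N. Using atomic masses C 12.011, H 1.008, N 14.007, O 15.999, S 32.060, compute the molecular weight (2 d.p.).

First, the molecular formula is C8H8N2O5 (counting implicit H from valence).
  C: 8 × 12.011 = 96.088
  H: 8 × 1.008 = 8.064
  N: 2 × 14.007 = 28.014
  O: 5 × 15.999 = 79.995
Sum: 8×12.011 + 8×1.008 + 2×14.007 + 5×15.999 = 212.161 → 212.16 g/mol.

212.16 g/mol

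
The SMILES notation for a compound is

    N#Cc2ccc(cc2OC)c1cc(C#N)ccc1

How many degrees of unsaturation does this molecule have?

12

Molecular formula: C15H10N2O.
DoU = (2C + 2 + N − H − X) / 2, where X is the halogen count and O/S are ignored.
    = (2·15 + 2 + 2 − 10 − 0) / 2 = 24 / 2 = 12.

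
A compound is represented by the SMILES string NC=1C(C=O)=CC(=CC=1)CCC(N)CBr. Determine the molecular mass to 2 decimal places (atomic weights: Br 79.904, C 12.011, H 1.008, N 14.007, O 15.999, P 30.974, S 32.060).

271.16 g/mol

First, the molecular formula is C11H15BrN2O (counting implicit H from valence).
  Br: 1 × 79.904 = 79.904
  C: 11 × 12.011 = 132.121
  H: 15 × 1.008 = 15.120
  N: 2 × 14.007 = 28.014
  O: 1 × 15.999 = 15.999
Sum: 1×79.904 + 11×12.011 + 15×1.008 + 2×14.007 + 1×15.999 = 271.158 → 271.16 g/mol.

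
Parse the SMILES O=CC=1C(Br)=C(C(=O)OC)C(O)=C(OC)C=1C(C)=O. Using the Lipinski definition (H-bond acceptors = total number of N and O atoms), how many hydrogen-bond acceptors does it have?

N atoms: 0; O atoms: 6.
Lipinski HBA = 0 + 6 = 6.

6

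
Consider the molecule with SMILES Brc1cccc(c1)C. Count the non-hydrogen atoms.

8

Every atom symbol written in the SMILES (organic subset) is one heavy atom; implicit H are not written.
Heavy atoms by element → Br:1, C:7.
Total: 8.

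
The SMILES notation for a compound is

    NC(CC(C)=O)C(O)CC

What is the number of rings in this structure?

In SMILES, each pair of matching ring-closure digits denotes one ring-closing bond; the number of such bonds equals the number of independent rings.
Ring-closure bonds here: 0.

0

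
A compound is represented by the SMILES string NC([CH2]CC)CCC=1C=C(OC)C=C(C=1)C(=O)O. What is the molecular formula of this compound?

Walk through each heavy atom and fill implicit hydrogens from standard valence (C 4, N 3, O 2, S 2, halogen 1):
  atom 1: N, bond orders sum to 1 (valence 3) → 2 H
  atom 2: C, bond orders sum to 3 (valence 4) → 1 H
  atom 3: C with explicit H count 2
  atom 4: C, bond orders sum to 2 (valence 4) → 2 H
  atom 5: C, bond orders sum to 1 (valence 4) → 3 H
  atom 6: C, bond orders sum to 2 (valence 4) → 2 H
  atom 7: C, bond orders sum to 2 (valence 4) → 2 H
  atom 8: C, bond orders sum to 4 (valence 4) → 0 H
  atom 9: C, bond orders sum to 3 (valence 4) → 1 H
  atom 10: C, bond orders sum to 4 (valence 4) → 0 H
  atom 11: O, bond orders sum to 2 (valence 2) → 0 H
  atom 12: C, bond orders sum to 1 (valence 4) → 3 H
  atom 13: C, bond orders sum to 3 (valence 4) → 1 H
  atom 14: C, bond orders sum to 4 (valence 4) → 0 H
  atom 15: C, bond orders sum to 3 (valence 4) → 1 H
  atom 16: C, bond orders sum to 4 (valence 4) → 0 H
  atom 17: O, bond orders sum to 2 (valence 2) → 0 H
  atom 18: O, bond orders sum to 1 (valence 2) → 1 H
Totals → C:14, H:21, N:1, O:3.
In Hill order: C14H21NO3.

C14H21NO3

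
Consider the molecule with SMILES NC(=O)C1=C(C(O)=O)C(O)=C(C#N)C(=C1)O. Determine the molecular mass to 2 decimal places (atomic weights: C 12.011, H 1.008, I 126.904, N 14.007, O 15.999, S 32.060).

First, the molecular formula is C9H6N2O5 (counting implicit H from valence).
  C: 9 × 12.011 = 108.099
  H: 6 × 1.008 = 6.048
  N: 2 × 14.007 = 28.014
  O: 5 × 15.999 = 79.995
Sum: 9×12.011 + 6×1.008 + 2×14.007 + 5×15.999 = 222.156 → 222.16 g/mol.

222.16 g/mol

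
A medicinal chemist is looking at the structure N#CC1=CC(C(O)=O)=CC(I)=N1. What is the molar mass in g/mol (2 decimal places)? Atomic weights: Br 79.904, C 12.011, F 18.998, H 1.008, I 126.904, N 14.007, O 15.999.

274.02 g/mol

First, the molecular formula is C7H3IN2O2 (counting implicit H from valence).
  C: 7 × 12.011 = 84.077
  H: 3 × 1.008 = 3.024
  I: 1 × 126.904 = 126.904
  N: 2 × 14.007 = 28.014
  O: 2 × 15.999 = 31.998
Sum: 7×12.011 + 3×1.008 + 1×126.904 + 2×14.007 + 2×15.999 = 274.017 → 274.02 g/mol.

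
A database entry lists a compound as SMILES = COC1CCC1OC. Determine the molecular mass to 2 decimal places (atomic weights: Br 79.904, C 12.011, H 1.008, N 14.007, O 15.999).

First, the molecular formula is C6H12O2 (counting implicit H from valence).
  C: 6 × 12.011 = 72.066
  H: 12 × 1.008 = 12.096
  O: 2 × 15.999 = 31.998
Sum: 6×12.011 + 12×1.008 + 2×15.999 = 116.160 → 116.16 g/mol.

116.16 g/mol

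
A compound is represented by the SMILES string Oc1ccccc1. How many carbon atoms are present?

6

Count every carbon token in the SMILES (each C, including those in ring-closure positions and inside branches).
Carbon count: 6.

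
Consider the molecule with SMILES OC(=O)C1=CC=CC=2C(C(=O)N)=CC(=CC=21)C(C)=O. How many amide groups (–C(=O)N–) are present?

1

The amide motif appears at heavy-atom position 10 in the SMILES.
Other groups present: 1 carboxylic acid, 1 ketone.
Amide count: 1.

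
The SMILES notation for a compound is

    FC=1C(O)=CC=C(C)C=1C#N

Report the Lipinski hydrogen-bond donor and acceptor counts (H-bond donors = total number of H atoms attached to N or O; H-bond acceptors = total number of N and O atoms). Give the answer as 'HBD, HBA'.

1, 2

Donors: find every N or O and count the H atoms it carries.
  atom 4 (O): bond orders sum to 1 → 1 H
  atom 11 (N): bond orders sum to 3 → 0 H
Lipinski HBD = 1.
Acceptors: N atoms = 1, O atoms = 1 → HBA = 2.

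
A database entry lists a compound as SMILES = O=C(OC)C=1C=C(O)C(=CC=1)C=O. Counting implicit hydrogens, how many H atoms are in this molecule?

Walk through each heavy atom and fill implicit hydrogens from standard valence (C 4, N 3, O 2, S 2, halogen 1):
  atom 1: O, bond orders sum to 2 (valence 2) → 0 H
  atom 2: C, bond orders sum to 4 (valence 4) → 0 H
  atom 3: O, bond orders sum to 2 (valence 2) → 0 H
  atom 4: C, bond orders sum to 1 (valence 4) → 3 H
  atom 5: C, bond orders sum to 4 (valence 4) → 0 H
  atom 6: C, bond orders sum to 3 (valence 4) → 1 H
  atom 7: C, bond orders sum to 4 (valence 4) → 0 H
  atom 8: O, bond orders sum to 1 (valence 2) → 1 H
  atom 9: C, bond orders sum to 4 (valence 4) → 0 H
  atom 10: C, bond orders sum to 3 (valence 4) → 1 H
  atom 11: C, bond orders sum to 3 (valence 4) → 1 H
  atom 12: C, bond orders sum to 3 (valence 4) → 1 H
  atom 13: O, bond orders sum to 2 (valence 2) → 0 H
Total hydrogens: 8.

8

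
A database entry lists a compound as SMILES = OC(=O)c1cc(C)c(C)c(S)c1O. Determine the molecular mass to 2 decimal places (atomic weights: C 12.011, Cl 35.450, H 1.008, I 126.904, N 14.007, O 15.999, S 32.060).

First, the molecular formula is C9H10O3S (counting implicit H from valence).
  C: 9 × 12.011 = 108.099
  H: 10 × 1.008 = 10.080
  O: 3 × 15.999 = 47.997
  S: 1 × 32.060 = 32.060
Sum: 9×12.011 + 10×1.008 + 3×15.999 + 1×32.060 = 198.236 → 198.24 g/mol.

198.24 g/mol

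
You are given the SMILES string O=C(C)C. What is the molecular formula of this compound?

C3H6O

Walk through each heavy atom and fill implicit hydrogens from standard valence (C 4, N 3, O 2, S 2, halogen 1):
  atom 1: O, bond orders sum to 2 (valence 2) → 0 H
  atom 2: C, bond orders sum to 4 (valence 4) → 0 H
  atom 3: C, bond orders sum to 1 (valence 4) → 3 H
  atom 4: C, bond orders sum to 1 (valence 4) → 3 H
Totals → C:3, H:6, O:1.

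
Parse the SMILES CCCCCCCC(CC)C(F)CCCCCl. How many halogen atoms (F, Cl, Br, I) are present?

2

Halogen atoms appear at heavy-atom positions 12, 17 (1×Cl, 1×F).
Halogen count: 2.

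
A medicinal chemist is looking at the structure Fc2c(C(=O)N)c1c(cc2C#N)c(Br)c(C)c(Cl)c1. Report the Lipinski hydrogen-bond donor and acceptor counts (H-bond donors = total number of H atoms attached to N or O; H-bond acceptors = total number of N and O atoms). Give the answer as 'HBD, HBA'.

2, 3

Donors: find every N or O and count the H atoms it carries.
  atom 5 (O): bond orders sum to 2 → 0 H
  atom 6 (N): bond orders sum to 1 → 2 H
  atom 12 (N): bond orders sum to 3 → 0 H
Lipinski HBD = 2.
Acceptors: N atoms = 2, O atoms = 1 → HBA = 3.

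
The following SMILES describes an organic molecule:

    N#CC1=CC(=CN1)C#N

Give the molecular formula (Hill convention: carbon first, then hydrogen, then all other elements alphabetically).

Walk through each heavy atom and fill implicit hydrogens from standard valence (C 4, N 3, O 2, S 2, halogen 1):
  atom 1: N, bond orders sum to 3 (valence 3) → 0 H
  atom 2: C, bond orders sum to 4 (valence 4) → 0 H
  atom 3: C, bond orders sum to 4 (valence 4) → 0 H
  atom 4: C, bond orders sum to 3 (valence 4) → 1 H
  atom 5: C, bond orders sum to 4 (valence 4) → 0 H
  atom 6: C, bond orders sum to 3 (valence 4) → 1 H
  atom 7: N, bond orders sum to 2 (valence 3) → 1 H
  atom 8: C, bond orders sum to 4 (valence 4) → 0 H
  atom 9: N, bond orders sum to 3 (valence 3) → 0 H
Totals → C:6, H:3, N:3.
In Hill order: C6H3N3.

C6H3N3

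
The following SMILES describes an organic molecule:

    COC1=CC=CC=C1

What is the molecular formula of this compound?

C7H8O

Walk through each heavy atom and fill implicit hydrogens from standard valence (C 4, N 3, O 2, S 2, halogen 1):
  atom 1: C, bond orders sum to 1 (valence 4) → 3 H
  atom 2: O, bond orders sum to 2 (valence 2) → 0 H
  atom 3: C, bond orders sum to 4 (valence 4) → 0 H
  atom 4: C, bond orders sum to 3 (valence 4) → 1 H
  atom 5: C, bond orders sum to 3 (valence 4) → 1 H
  atom 6: C, bond orders sum to 3 (valence 4) → 1 H
  atom 7: C, bond orders sum to 3 (valence 4) → 1 H
  atom 8: C, bond orders sum to 3 (valence 4) → 1 H
Totals → C:7, H:8, O:1.
In Hill order: C7H8O.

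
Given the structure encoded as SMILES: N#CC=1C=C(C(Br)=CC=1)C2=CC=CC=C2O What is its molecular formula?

C13H8BrNO

Walk through each heavy atom and fill implicit hydrogens from standard valence (C 4, N 3, O 2, S 2, halogen 1):
  atom 1: N, bond orders sum to 3 (valence 3) → 0 H
  atom 2: C, bond orders sum to 4 (valence 4) → 0 H
  atom 3: C, bond orders sum to 4 (valence 4) → 0 H
  atom 4: C, bond orders sum to 3 (valence 4) → 1 H
  atom 5: C, bond orders sum to 4 (valence 4) → 0 H
  atom 6: C, bond orders sum to 4 (valence 4) → 0 H
  atom 7: Br (halogen, monovalent) → 0 H
  atom 8: C, bond orders sum to 3 (valence 4) → 1 H
  atom 9: C, bond orders sum to 3 (valence 4) → 1 H
  atom 10: C, bond orders sum to 4 (valence 4) → 0 H
  atom 11: C, bond orders sum to 3 (valence 4) → 1 H
  atom 12: C, bond orders sum to 3 (valence 4) → 1 H
  atom 13: C, bond orders sum to 3 (valence 4) → 1 H
  atom 14: C, bond orders sum to 3 (valence 4) → 1 H
  atom 15: C, bond orders sum to 4 (valence 4) → 0 H
  atom 16: O, bond orders sum to 1 (valence 2) → 1 H
Totals → C:13, H:8, Br:1, N:1, O:1.
In Hill order: C13H8BrNO.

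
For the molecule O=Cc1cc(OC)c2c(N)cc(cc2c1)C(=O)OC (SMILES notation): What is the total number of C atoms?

14

Count every carbon token in the SMILES (each C, including those in ring-closure positions and inside branches).
Carbon count: 14.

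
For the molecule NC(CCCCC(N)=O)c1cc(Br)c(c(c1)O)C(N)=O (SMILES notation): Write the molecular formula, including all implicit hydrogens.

Walk through each heavy atom and fill implicit hydrogens from standard valence (C 4, N 3, O 2, S 2, halogen 1); for lowercase aromatic atoms, an aromatic c carries 1 H when it has two neighbours and 0 H with three, and aromatic n carries 0 H:
  atom 1: N, bond orders sum to 1 (valence 3) → 2 H
  atom 2: C, bond orders sum to 3 (valence 4) → 1 H
  atom 3: C, bond orders sum to 2 (valence 4) → 2 H
  atom 4: C, bond orders sum to 2 (valence 4) → 2 H
  atom 5: C, bond orders sum to 2 (valence 4) → 2 H
  atom 6: C, bond orders sum to 2 (valence 4) → 2 H
  atom 7: C, bond orders sum to 4 (valence 4) → 0 H
  atom 8: N, bond orders sum to 1 (valence 3) → 2 H
  atom 9: O, bond orders sum to 2 (valence 2) → 0 H
  atom 10: aromatic c, 3 neighbours → 0 H
  atom 11: aromatic c, 2 neighbours → 1 H
  atom 12: aromatic c, 3 neighbours → 0 H
  atom 13: Br (halogen, monovalent) → 0 H
  atom 14: aromatic c, 3 neighbours → 0 H
  atom 15: aromatic c, 3 neighbours → 0 H
  atom 16: aromatic c, 2 neighbours → 1 H
  atom 17: O, bond orders sum to 1 (valence 2) → 1 H
  atom 18: C, bond orders sum to 4 (valence 4) → 0 H
  atom 19: N, bond orders sum to 1 (valence 3) → 2 H
  atom 20: O, bond orders sum to 2 (valence 2) → 0 H
Totals → C:13, H:18, Br:1, N:3, O:3.

C13H18BrN3O3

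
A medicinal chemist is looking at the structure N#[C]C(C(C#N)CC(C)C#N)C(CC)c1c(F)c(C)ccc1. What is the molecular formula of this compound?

C18H20FN3

Walk through each heavy atom and fill implicit hydrogens from standard valence (C 4, N 3, O 2, S 2, halogen 1); for lowercase aromatic atoms, an aromatic c carries 1 H when it has two neighbours and 0 H with three, and aromatic n carries 0 H:
  atom 1: N, bond orders sum to 3 (valence 3) → 0 H
  atom 2: C with explicit H count 0
  atom 3: C, bond orders sum to 3 (valence 4) → 1 H
  atom 4: C, bond orders sum to 3 (valence 4) → 1 H
  atom 5: C, bond orders sum to 4 (valence 4) → 0 H
  atom 6: N, bond orders sum to 3 (valence 3) → 0 H
  atom 7: C, bond orders sum to 2 (valence 4) → 2 H
  atom 8: C, bond orders sum to 3 (valence 4) → 1 H
  atom 9: C, bond orders sum to 1 (valence 4) → 3 H
  atom 10: C, bond orders sum to 4 (valence 4) → 0 H
  atom 11: N, bond orders sum to 3 (valence 3) → 0 H
  atom 12: C, bond orders sum to 3 (valence 4) → 1 H
  atom 13: C, bond orders sum to 2 (valence 4) → 2 H
  atom 14: C, bond orders sum to 1 (valence 4) → 3 H
  atom 15: aromatic c, 3 neighbours → 0 H
  atom 16: aromatic c, 3 neighbours → 0 H
  atom 17: F (halogen, monovalent) → 0 H
  atom 18: aromatic c, 3 neighbours → 0 H
  atom 19: C, bond orders sum to 1 (valence 4) → 3 H
  atom 20: aromatic c, 2 neighbours → 1 H
  atom 21: aromatic c, 2 neighbours → 1 H
  atom 22: aromatic c, 2 neighbours → 1 H
Totals → C:18, H:20, F:1, N:3.
In Hill order: C18H20FN3.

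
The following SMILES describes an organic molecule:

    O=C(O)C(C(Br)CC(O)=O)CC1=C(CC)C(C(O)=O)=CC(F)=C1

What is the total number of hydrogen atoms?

16

Walk through each heavy atom and fill implicit hydrogens from standard valence (C 4, N 3, O 2, S 2, halogen 1):
  atom 1: O, bond orders sum to 2 (valence 2) → 0 H
  atom 2: C, bond orders sum to 4 (valence 4) → 0 H
  atom 3: O, bond orders sum to 1 (valence 2) → 1 H
  atom 4: C, bond orders sum to 3 (valence 4) → 1 H
  atom 5: C, bond orders sum to 3 (valence 4) → 1 H
  atom 6: Br (halogen, monovalent) → 0 H
  atom 7: C, bond orders sum to 2 (valence 4) → 2 H
  atom 8: C, bond orders sum to 4 (valence 4) → 0 H
  atom 9: O, bond orders sum to 1 (valence 2) → 1 H
  atom 10: O, bond orders sum to 2 (valence 2) → 0 H
  atom 11: C, bond orders sum to 2 (valence 4) → 2 H
  atom 12: C, bond orders sum to 4 (valence 4) → 0 H
  atom 13: C, bond orders sum to 4 (valence 4) → 0 H
  atom 14: C, bond orders sum to 2 (valence 4) → 2 H
  atom 15: C, bond orders sum to 1 (valence 4) → 3 H
  atom 16: C, bond orders sum to 4 (valence 4) → 0 H
  atom 17: C, bond orders sum to 4 (valence 4) → 0 H
  atom 18: O, bond orders sum to 1 (valence 2) → 1 H
  atom 19: O, bond orders sum to 2 (valence 2) → 0 H
  atom 20: C, bond orders sum to 3 (valence 4) → 1 H
  atom 21: C, bond orders sum to 4 (valence 4) → 0 H
  atom 22: F (halogen, monovalent) → 0 H
  atom 23: C, bond orders sum to 3 (valence 4) → 1 H
Total hydrogens: 16.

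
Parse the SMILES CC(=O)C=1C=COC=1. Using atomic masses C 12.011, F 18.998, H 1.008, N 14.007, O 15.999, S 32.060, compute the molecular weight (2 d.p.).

First, the molecular formula is C6H6O2 (counting implicit H from valence).
  C: 6 × 12.011 = 72.066
  H: 6 × 1.008 = 6.048
  O: 2 × 15.999 = 31.998
Sum: 6×12.011 + 6×1.008 + 2×15.999 = 110.112 → 110.11 g/mol.

110.11 g/mol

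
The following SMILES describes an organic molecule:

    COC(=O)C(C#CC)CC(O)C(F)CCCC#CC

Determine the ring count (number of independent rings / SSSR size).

In SMILES, each pair of matching ring-closure digits denotes one ring-closing bond; the number of such bonds equals the number of independent rings.
Ring-closure bonds here: 0.

0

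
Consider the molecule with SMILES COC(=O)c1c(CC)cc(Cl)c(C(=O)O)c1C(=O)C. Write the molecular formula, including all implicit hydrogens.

C13H13ClO5

Walk through each heavy atom and fill implicit hydrogens from standard valence (C 4, N 3, O 2, S 2, halogen 1); for lowercase aromatic atoms, an aromatic c carries 1 H when it has two neighbours and 0 H with three, and aromatic n carries 0 H:
  atom 1: C, bond orders sum to 1 (valence 4) → 3 H
  atom 2: O, bond orders sum to 2 (valence 2) → 0 H
  atom 3: C, bond orders sum to 4 (valence 4) → 0 H
  atom 4: O, bond orders sum to 2 (valence 2) → 0 H
  atom 5: aromatic c, 3 neighbours → 0 H
  atom 6: aromatic c, 3 neighbours → 0 H
  atom 7: C, bond orders sum to 2 (valence 4) → 2 H
  atom 8: C, bond orders sum to 1 (valence 4) → 3 H
  atom 9: aromatic c, 2 neighbours → 1 H
  atom 10: aromatic c, 3 neighbours → 0 H
  atom 11: Cl (halogen, monovalent) → 0 H
  atom 12: aromatic c, 3 neighbours → 0 H
  atom 13: C, bond orders sum to 4 (valence 4) → 0 H
  atom 14: O, bond orders sum to 2 (valence 2) → 0 H
  atom 15: O, bond orders sum to 1 (valence 2) → 1 H
  atom 16: aromatic c, 3 neighbours → 0 H
  atom 17: C, bond orders sum to 4 (valence 4) → 0 H
  atom 18: O, bond orders sum to 2 (valence 2) → 0 H
  atom 19: C, bond orders sum to 1 (valence 4) → 3 H
Totals → C:13, H:13, Cl:1, O:5.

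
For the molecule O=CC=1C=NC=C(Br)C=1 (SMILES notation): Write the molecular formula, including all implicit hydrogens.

C6H4BrNO

Walk through each heavy atom and fill implicit hydrogens from standard valence (C 4, N 3, O 2, S 2, halogen 1):
  atom 1: O, bond orders sum to 2 (valence 2) → 0 H
  atom 2: C, bond orders sum to 3 (valence 4) → 1 H
  atom 3: C, bond orders sum to 4 (valence 4) → 0 H
  atom 4: C, bond orders sum to 3 (valence 4) → 1 H
  atom 5: N, bond orders sum to 3 (valence 3) → 0 H
  atom 6: C, bond orders sum to 3 (valence 4) → 1 H
  atom 7: C, bond orders sum to 4 (valence 4) → 0 H
  atom 8: Br (halogen, monovalent) → 0 H
  atom 9: C, bond orders sum to 3 (valence 4) → 1 H
Totals → C:6, H:4, Br:1, N:1, O:1.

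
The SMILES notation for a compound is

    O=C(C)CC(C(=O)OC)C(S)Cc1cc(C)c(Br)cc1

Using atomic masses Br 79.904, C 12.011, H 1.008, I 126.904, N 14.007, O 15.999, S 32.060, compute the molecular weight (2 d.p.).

359.28 g/mol

First, the molecular formula is C15H19BrO3S (counting implicit H from valence).
  Br: 1 × 79.904 = 79.904
  C: 15 × 12.011 = 180.165
  H: 19 × 1.008 = 19.152
  O: 3 × 15.999 = 47.997
  S: 1 × 32.060 = 32.060
Sum: 1×79.904 + 15×12.011 + 19×1.008 + 3×15.999 + 1×32.060 = 359.278 → 359.28 g/mol.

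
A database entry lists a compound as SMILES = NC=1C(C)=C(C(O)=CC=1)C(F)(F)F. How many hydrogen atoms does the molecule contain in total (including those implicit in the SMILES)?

8

Walk through each heavy atom and fill implicit hydrogens from standard valence (C 4, N 3, O 2, S 2, halogen 1):
  atom 1: N, bond orders sum to 1 (valence 3) → 2 H
  atom 2: C, bond orders sum to 4 (valence 4) → 0 H
  atom 3: C, bond orders sum to 4 (valence 4) → 0 H
  atom 4: C, bond orders sum to 1 (valence 4) → 3 H
  atom 5: C, bond orders sum to 4 (valence 4) → 0 H
  atom 6: C, bond orders sum to 4 (valence 4) → 0 H
  atom 7: O, bond orders sum to 1 (valence 2) → 1 H
  atom 8: C, bond orders sum to 3 (valence 4) → 1 H
  atom 9: C, bond orders sum to 3 (valence 4) → 1 H
  atom 10: C, bond orders sum to 4 (valence 4) → 0 H
  atom 11: F (halogen, monovalent) → 0 H
  atom 12: F (halogen, monovalent) → 0 H
  atom 13: F (halogen, monovalent) → 0 H
Total hydrogens: 8.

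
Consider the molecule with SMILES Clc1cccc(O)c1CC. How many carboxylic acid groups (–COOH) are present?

Scan the SMILES for the carboxylic acid motif — none present.
Groups that are present: 1 hydroxyl.

0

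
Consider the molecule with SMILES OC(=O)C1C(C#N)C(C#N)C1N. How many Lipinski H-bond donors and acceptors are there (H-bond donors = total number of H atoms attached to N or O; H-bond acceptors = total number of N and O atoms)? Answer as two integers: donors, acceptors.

3, 5

Donors: find every N or O and count the H atoms it carries.
  atom 1 (O): bond orders sum to 1 → 1 H
  atom 3 (O): bond orders sum to 2 → 0 H
  atom 7 (N): bond orders sum to 3 → 0 H
  atom 10 (N): bond orders sum to 3 → 0 H
  atom 12 (N): bond orders sum to 1 → 2 H
Lipinski HBD = 3.
Acceptors: N atoms = 3, O atoms = 2 → HBA = 5.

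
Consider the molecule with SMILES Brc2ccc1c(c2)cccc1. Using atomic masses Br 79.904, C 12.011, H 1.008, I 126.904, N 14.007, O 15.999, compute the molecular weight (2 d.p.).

First, the molecular formula is C10H7Br (counting implicit H from valence).
  Br: 1 × 79.904 = 79.904
  C: 10 × 12.011 = 120.110
  H: 7 × 1.008 = 7.056
Sum: 1×79.904 + 10×12.011 + 7×1.008 = 207.070 → 207.07 g/mol.

207.07 g/mol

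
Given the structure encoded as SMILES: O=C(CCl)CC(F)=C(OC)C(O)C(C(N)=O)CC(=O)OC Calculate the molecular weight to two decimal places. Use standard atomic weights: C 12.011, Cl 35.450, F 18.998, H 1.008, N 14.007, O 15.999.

325.72 g/mol

First, the molecular formula is C12H17ClFNO6 (counting implicit H from valence).
  C: 12 × 12.011 = 144.132
  Cl: 1 × 35.450 = 35.450
  F: 1 × 18.998 = 18.998
  H: 17 × 1.008 = 17.136
  N: 1 × 14.007 = 14.007
  O: 6 × 15.999 = 95.994
Sum: 12×12.011 + 1×35.450 + 1×18.998 + 17×1.008 + 1×14.007 + 6×15.999 = 325.717 → 325.72 g/mol.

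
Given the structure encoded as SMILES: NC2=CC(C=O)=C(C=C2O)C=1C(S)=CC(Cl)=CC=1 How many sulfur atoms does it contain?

1

Scan the SMILES for S atoms (remember two-letter symbols like Cl and Br are single atoms).
Sulfur count: 1.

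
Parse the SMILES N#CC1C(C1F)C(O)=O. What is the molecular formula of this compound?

Walk through each heavy atom and fill implicit hydrogens from standard valence (C 4, N 3, O 2, S 2, halogen 1):
  atom 1: N, bond orders sum to 3 (valence 3) → 0 H
  atom 2: C, bond orders sum to 4 (valence 4) → 0 H
  atom 3: C, bond orders sum to 3 (valence 4) → 1 H
  atom 4: C, bond orders sum to 3 (valence 4) → 1 H
  atom 5: C, bond orders sum to 3 (valence 4) → 1 H
  atom 6: F (halogen, monovalent) → 0 H
  atom 7: C, bond orders sum to 4 (valence 4) → 0 H
  atom 8: O, bond orders sum to 1 (valence 2) → 1 H
  atom 9: O, bond orders sum to 2 (valence 2) → 0 H
Totals → C:5, H:4, F:1, N:1, O:2.

C5H4FNO2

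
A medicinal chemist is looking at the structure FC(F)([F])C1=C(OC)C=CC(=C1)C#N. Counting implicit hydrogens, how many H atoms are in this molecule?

Walk through each heavy atom and fill implicit hydrogens from standard valence (C 4, N 3, O 2, S 2, halogen 1):
  atom 1: F (halogen, monovalent) → 0 H
  atom 2: C, bond orders sum to 4 (valence 4) → 0 H
  atom 3: F (halogen, monovalent) → 0 H
  atom 4: F with explicit H count 0
  atom 5: C, bond orders sum to 4 (valence 4) → 0 H
  atom 6: C, bond orders sum to 4 (valence 4) → 0 H
  atom 7: O, bond orders sum to 2 (valence 2) → 0 H
  atom 8: C, bond orders sum to 1 (valence 4) → 3 H
  atom 9: C, bond orders sum to 3 (valence 4) → 1 H
  atom 10: C, bond orders sum to 3 (valence 4) → 1 H
  atom 11: C, bond orders sum to 4 (valence 4) → 0 H
  atom 12: C, bond orders sum to 3 (valence 4) → 1 H
  atom 13: C, bond orders sum to 4 (valence 4) → 0 H
  atom 14: N, bond orders sum to 3 (valence 3) → 0 H
Total hydrogens: 6.

6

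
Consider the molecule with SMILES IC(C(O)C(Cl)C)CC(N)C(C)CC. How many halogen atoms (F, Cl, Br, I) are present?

Halogen atoms appear at heavy-atom positions 1, 6 (1×Cl, 1×I).
Other groups present: 1 hydroxyl, 1 primary amine.
Halogen count: 2.

2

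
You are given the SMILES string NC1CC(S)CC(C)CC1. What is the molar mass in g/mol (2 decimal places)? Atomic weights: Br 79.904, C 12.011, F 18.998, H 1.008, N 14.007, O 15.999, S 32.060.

First, the molecular formula is C8H17NS (counting implicit H from valence).
  C: 8 × 12.011 = 96.088
  H: 17 × 1.008 = 17.136
  N: 1 × 14.007 = 14.007
  S: 1 × 32.060 = 32.060
Sum: 8×12.011 + 17×1.008 + 1×14.007 + 1×32.060 = 159.291 → 159.29 g/mol.

159.29 g/mol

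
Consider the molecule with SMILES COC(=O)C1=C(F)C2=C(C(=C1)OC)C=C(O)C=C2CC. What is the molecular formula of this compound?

Walk through each heavy atom and fill implicit hydrogens from standard valence (C 4, N 3, O 2, S 2, halogen 1):
  atom 1: C, bond orders sum to 1 (valence 4) → 3 H
  atom 2: O, bond orders sum to 2 (valence 2) → 0 H
  atom 3: C, bond orders sum to 4 (valence 4) → 0 H
  atom 4: O, bond orders sum to 2 (valence 2) → 0 H
  atom 5: C, bond orders sum to 4 (valence 4) → 0 H
  atom 6: C, bond orders sum to 4 (valence 4) → 0 H
  atom 7: F (halogen, monovalent) → 0 H
  atom 8: C, bond orders sum to 4 (valence 4) → 0 H
  atom 9: C, bond orders sum to 4 (valence 4) → 0 H
  atom 10: C, bond orders sum to 4 (valence 4) → 0 H
  atom 11: C, bond orders sum to 3 (valence 4) → 1 H
  atom 12: O, bond orders sum to 2 (valence 2) → 0 H
  atom 13: C, bond orders sum to 1 (valence 4) → 3 H
  atom 14: C, bond orders sum to 3 (valence 4) → 1 H
  atom 15: C, bond orders sum to 4 (valence 4) → 0 H
  atom 16: O, bond orders sum to 1 (valence 2) → 1 H
  atom 17: C, bond orders sum to 3 (valence 4) → 1 H
  atom 18: C, bond orders sum to 4 (valence 4) → 0 H
  atom 19: C, bond orders sum to 2 (valence 4) → 2 H
  atom 20: C, bond orders sum to 1 (valence 4) → 3 H
Totals → C:15, H:15, F:1, O:4.

C15H15FO4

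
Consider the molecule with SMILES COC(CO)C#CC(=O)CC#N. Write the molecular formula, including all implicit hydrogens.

C8H9NO3

Walk through each heavy atom and fill implicit hydrogens from standard valence (C 4, N 3, O 2, S 2, halogen 1):
  atom 1: C, bond orders sum to 1 (valence 4) → 3 H
  atom 2: O, bond orders sum to 2 (valence 2) → 0 H
  atom 3: C, bond orders sum to 3 (valence 4) → 1 H
  atom 4: C, bond orders sum to 2 (valence 4) → 2 H
  atom 5: O, bond orders sum to 1 (valence 2) → 1 H
  atom 6: C, bond orders sum to 4 (valence 4) → 0 H
  atom 7: C, bond orders sum to 4 (valence 4) → 0 H
  atom 8: C, bond orders sum to 4 (valence 4) → 0 H
  atom 9: O, bond orders sum to 2 (valence 2) → 0 H
  atom 10: C, bond orders sum to 2 (valence 4) → 2 H
  atom 11: C, bond orders sum to 4 (valence 4) → 0 H
  atom 12: N, bond orders sum to 3 (valence 3) → 0 H
Totals → C:8, H:9, N:1, O:3.
In Hill order: C8H9NO3.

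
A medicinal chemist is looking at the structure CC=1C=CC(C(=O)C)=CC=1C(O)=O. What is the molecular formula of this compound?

Walk through each heavy atom and fill implicit hydrogens from standard valence (C 4, N 3, O 2, S 2, halogen 1):
  atom 1: C, bond orders sum to 1 (valence 4) → 3 H
  atom 2: C, bond orders sum to 4 (valence 4) → 0 H
  atom 3: C, bond orders sum to 3 (valence 4) → 1 H
  atom 4: C, bond orders sum to 3 (valence 4) → 1 H
  atom 5: C, bond orders sum to 4 (valence 4) → 0 H
  atom 6: C, bond orders sum to 4 (valence 4) → 0 H
  atom 7: O, bond orders sum to 2 (valence 2) → 0 H
  atom 8: C, bond orders sum to 1 (valence 4) → 3 H
  atom 9: C, bond orders sum to 3 (valence 4) → 1 H
  atom 10: C, bond orders sum to 4 (valence 4) → 0 H
  atom 11: C, bond orders sum to 4 (valence 4) → 0 H
  atom 12: O, bond orders sum to 1 (valence 2) → 1 H
  atom 13: O, bond orders sum to 2 (valence 2) → 0 H
Totals → C:10, H:10, O:3.
In Hill order: C10H10O3.

C10H10O3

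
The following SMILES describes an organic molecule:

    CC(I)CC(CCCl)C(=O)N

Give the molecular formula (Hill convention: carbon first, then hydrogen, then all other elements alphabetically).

Walk through each heavy atom and fill implicit hydrogens from standard valence (C 4, N 3, O 2, S 2, halogen 1):
  atom 1: C, bond orders sum to 1 (valence 4) → 3 H
  atom 2: C, bond orders sum to 3 (valence 4) → 1 H
  atom 3: I (halogen, monovalent) → 0 H
  atom 4: C, bond orders sum to 2 (valence 4) → 2 H
  atom 5: C, bond orders sum to 3 (valence 4) → 1 H
  atom 6: C, bond orders sum to 2 (valence 4) → 2 H
  atom 7: C, bond orders sum to 2 (valence 4) → 2 H
  atom 8: Cl (halogen, monovalent) → 0 H
  atom 9: C, bond orders sum to 4 (valence 4) → 0 H
  atom 10: O, bond orders sum to 2 (valence 2) → 0 H
  atom 11: N, bond orders sum to 1 (valence 3) → 2 H
Totals → C:7, H:13, Cl:1, I:1, N:1, O:1.
In Hill order: C7H13ClINO.

C7H13ClINO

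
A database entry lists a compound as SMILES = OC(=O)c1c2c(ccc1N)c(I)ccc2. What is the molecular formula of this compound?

Walk through each heavy atom and fill implicit hydrogens from standard valence (C 4, N 3, O 2, S 2, halogen 1); for lowercase aromatic atoms, an aromatic c carries 1 H when it has two neighbours and 0 H with three, and aromatic n carries 0 H:
  atom 1: O, bond orders sum to 1 (valence 2) → 1 H
  atom 2: C, bond orders sum to 4 (valence 4) → 0 H
  atom 3: O, bond orders sum to 2 (valence 2) → 0 H
  atom 4: aromatic c, 3 neighbours → 0 H
  atom 5: aromatic c, 3 neighbours → 0 H
  atom 6: aromatic c, 3 neighbours → 0 H
  atom 7: aromatic c, 2 neighbours → 1 H
  atom 8: aromatic c, 2 neighbours → 1 H
  atom 9: aromatic c, 3 neighbours → 0 H
  atom 10: N, bond orders sum to 1 (valence 3) → 2 H
  atom 11: aromatic c, 3 neighbours → 0 H
  atom 12: I (halogen, monovalent) → 0 H
  atom 13: aromatic c, 2 neighbours → 1 H
  atom 14: aromatic c, 2 neighbours → 1 H
  atom 15: aromatic c, 2 neighbours → 1 H
Totals → C:11, H:8, I:1, N:1, O:2.
In Hill order: C11H8INO2.

C11H8INO2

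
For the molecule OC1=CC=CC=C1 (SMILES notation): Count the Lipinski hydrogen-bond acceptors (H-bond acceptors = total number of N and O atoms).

N atoms: 0; O atoms: 1.
Lipinski HBA = 0 + 1 = 1.

1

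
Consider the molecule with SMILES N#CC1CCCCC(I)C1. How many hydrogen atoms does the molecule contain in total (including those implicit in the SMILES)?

Walk through each heavy atom and fill implicit hydrogens from standard valence (C 4, N 3, O 2, S 2, halogen 1):
  atom 1: N, bond orders sum to 3 (valence 3) → 0 H
  atom 2: C, bond orders sum to 4 (valence 4) → 0 H
  atom 3: C, bond orders sum to 3 (valence 4) → 1 H
  atom 4: C, bond orders sum to 2 (valence 4) → 2 H
  atom 5: C, bond orders sum to 2 (valence 4) → 2 H
  atom 6: C, bond orders sum to 2 (valence 4) → 2 H
  atom 7: C, bond orders sum to 2 (valence 4) → 2 H
  atom 8: C, bond orders sum to 3 (valence 4) → 1 H
  atom 9: I (halogen, monovalent) → 0 H
  atom 10: C, bond orders sum to 2 (valence 4) → 2 H
Total hydrogens: 12.

12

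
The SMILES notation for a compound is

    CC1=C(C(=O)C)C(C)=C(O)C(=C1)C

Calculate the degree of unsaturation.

5

Molecular formula: C11H14O2.
DoU = (2C + 2 + N − H − X) / 2, where X is the halogen count and O/S are ignored.
    = (2·11 + 2 + 0 − 14 − 0) / 2 = 10 / 2 = 5.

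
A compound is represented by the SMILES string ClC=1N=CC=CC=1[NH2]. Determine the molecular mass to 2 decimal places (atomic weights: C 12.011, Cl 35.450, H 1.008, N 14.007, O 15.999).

128.56 g/mol

First, the molecular formula is C5H5ClN2 (counting implicit H from valence).
  C: 5 × 12.011 = 60.055
  Cl: 1 × 35.450 = 35.450
  H: 5 × 1.008 = 5.040
  N: 2 × 14.007 = 28.014
Sum: 5×12.011 + 1×35.450 + 5×1.008 + 2×14.007 = 128.559 → 128.56 g/mol.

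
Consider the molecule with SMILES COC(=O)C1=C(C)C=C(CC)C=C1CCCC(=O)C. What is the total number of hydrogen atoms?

22

Walk through each heavy atom and fill implicit hydrogens from standard valence (C 4, N 3, O 2, S 2, halogen 1):
  atom 1: C, bond orders sum to 1 (valence 4) → 3 H
  atom 2: O, bond orders sum to 2 (valence 2) → 0 H
  atom 3: C, bond orders sum to 4 (valence 4) → 0 H
  atom 4: O, bond orders sum to 2 (valence 2) → 0 H
  atom 5: C, bond orders sum to 4 (valence 4) → 0 H
  atom 6: C, bond orders sum to 4 (valence 4) → 0 H
  atom 7: C, bond orders sum to 1 (valence 4) → 3 H
  atom 8: C, bond orders sum to 3 (valence 4) → 1 H
  atom 9: C, bond orders sum to 4 (valence 4) → 0 H
  atom 10: C, bond orders sum to 2 (valence 4) → 2 H
  atom 11: C, bond orders sum to 1 (valence 4) → 3 H
  atom 12: C, bond orders sum to 3 (valence 4) → 1 H
  atom 13: C, bond orders sum to 4 (valence 4) → 0 H
  atom 14: C, bond orders sum to 2 (valence 4) → 2 H
  atom 15: C, bond orders sum to 2 (valence 4) → 2 H
  atom 16: C, bond orders sum to 2 (valence 4) → 2 H
  atom 17: C, bond orders sum to 4 (valence 4) → 0 H
  atom 18: O, bond orders sum to 2 (valence 2) → 0 H
  atom 19: C, bond orders sum to 1 (valence 4) → 3 H
Total hydrogens: 22.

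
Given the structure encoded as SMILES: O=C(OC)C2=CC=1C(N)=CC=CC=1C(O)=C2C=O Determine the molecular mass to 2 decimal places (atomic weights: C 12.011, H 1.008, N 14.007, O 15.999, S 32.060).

First, the molecular formula is C13H11NO4 (counting implicit H from valence).
  C: 13 × 12.011 = 156.143
  H: 11 × 1.008 = 11.088
  N: 1 × 14.007 = 14.007
  O: 4 × 15.999 = 63.996
Sum: 13×12.011 + 11×1.008 + 1×14.007 + 4×15.999 = 245.234 → 245.23 g/mol.

245.23 g/mol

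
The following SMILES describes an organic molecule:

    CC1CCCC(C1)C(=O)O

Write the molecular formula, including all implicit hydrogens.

Walk through each heavy atom and fill implicit hydrogens from standard valence (C 4, N 3, O 2, S 2, halogen 1):
  atom 1: C, bond orders sum to 1 (valence 4) → 3 H
  atom 2: C, bond orders sum to 3 (valence 4) → 1 H
  atom 3: C, bond orders sum to 2 (valence 4) → 2 H
  atom 4: C, bond orders sum to 2 (valence 4) → 2 H
  atom 5: C, bond orders sum to 2 (valence 4) → 2 H
  atom 6: C, bond orders sum to 3 (valence 4) → 1 H
  atom 7: C, bond orders sum to 2 (valence 4) → 2 H
  atom 8: C, bond orders sum to 4 (valence 4) → 0 H
  atom 9: O, bond orders sum to 2 (valence 2) → 0 H
  atom 10: O, bond orders sum to 1 (valence 2) → 1 H
Totals → C:8, H:14, O:2.
In Hill order: C8H14O2.

C8H14O2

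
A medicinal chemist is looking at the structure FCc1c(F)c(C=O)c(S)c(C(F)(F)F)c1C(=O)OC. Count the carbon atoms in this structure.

11

Count every carbon token in the SMILES (each C, including those in ring-closure positions and inside branches).
Carbon count: 11.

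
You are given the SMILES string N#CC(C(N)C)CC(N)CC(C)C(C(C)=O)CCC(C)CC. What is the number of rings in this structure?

In SMILES, each pair of matching ring-closure digits denotes one ring-closing bond; the number of such bonds equals the number of independent rings.
Ring-closure bonds here: 0.

0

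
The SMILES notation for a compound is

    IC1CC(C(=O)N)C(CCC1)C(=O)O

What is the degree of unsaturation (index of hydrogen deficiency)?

Molecular formula: C9H14INO3.
DoU = (2C + 2 + N − H − X) / 2, where X is the halogen count and O/S are ignored.
    = (2·9 + 2 + 1 − 14 − 1) / 2 = 6 / 2 = 3.

3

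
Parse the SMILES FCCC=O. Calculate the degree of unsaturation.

1

Degree of unsaturation = (number of rings) + (number of π bonds).
Ring closures in the SMILES: 0.
π bonds: 1 double bond (each 1 DoU) → 1 DoU from unsaturation.
Total DoU = 0 + 1 = 1.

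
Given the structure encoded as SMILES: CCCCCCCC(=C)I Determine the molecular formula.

Walk through each heavy atom and fill implicit hydrogens from standard valence (C 4, N 3, O 2, S 2, halogen 1):
  atom 1: C, bond orders sum to 1 (valence 4) → 3 H
  atom 2: C, bond orders sum to 2 (valence 4) → 2 H
  atom 3: C, bond orders sum to 2 (valence 4) → 2 H
  atom 4: C, bond orders sum to 2 (valence 4) → 2 H
  atom 5: C, bond orders sum to 2 (valence 4) → 2 H
  atom 6: C, bond orders sum to 2 (valence 4) → 2 H
  atom 7: C, bond orders sum to 2 (valence 4) → 2 H
  atom 8: C, bond orders sum to 4 (valence 4) → 0 H
  atom 9: C, bond orders sum to 2 (valence 4) → 2 H
  atom 10: I (halogen, monovalent) → 0 H
Totals → C:9, H:17, I:1.

C9H17I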